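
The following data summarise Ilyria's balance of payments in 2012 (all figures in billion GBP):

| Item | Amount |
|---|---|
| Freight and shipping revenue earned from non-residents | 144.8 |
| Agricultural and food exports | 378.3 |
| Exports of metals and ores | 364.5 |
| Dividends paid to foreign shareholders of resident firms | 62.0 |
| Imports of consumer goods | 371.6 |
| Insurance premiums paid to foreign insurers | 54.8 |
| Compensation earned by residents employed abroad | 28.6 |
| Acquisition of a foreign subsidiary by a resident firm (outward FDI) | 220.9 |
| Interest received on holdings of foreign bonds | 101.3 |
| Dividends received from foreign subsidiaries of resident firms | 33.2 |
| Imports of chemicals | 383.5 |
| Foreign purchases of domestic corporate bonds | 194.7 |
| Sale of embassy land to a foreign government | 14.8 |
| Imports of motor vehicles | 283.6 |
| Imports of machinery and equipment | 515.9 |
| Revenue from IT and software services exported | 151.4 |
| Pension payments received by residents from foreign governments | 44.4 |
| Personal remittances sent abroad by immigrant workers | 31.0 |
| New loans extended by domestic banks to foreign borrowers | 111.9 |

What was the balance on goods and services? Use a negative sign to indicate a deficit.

Goods: -515.9 - 283.6 + 364.5 - 371.6 + 378.3 - 383.5 = -811.8
Services: -54.8 + 151.4 + 144.8 = 241.4
Trade balance = -811.8 + 241.4 = -570.4
(Excluded from the trade balance — primary income: dividends paid to foreign shareholders of resident firms 62.0, compensation earned by residents employed abroad 28.6, interest received on holdings of foreign bonds 101.3, dividends received from foreign subsidiaries of resident firms 33.2; financial account: acquisition of a foreign subsidiary by a resident firm (outward FDI) 220.9, foreign purchases of domestic corporate bonds 194.7, new loans extended by domestic banks to foreign borrowers 111.9; capital account: sale of embassy land to a foreign government 14.8; secondary income: pension payments received by residents from foreign governments 44.4, personal remittances sent abroad by immigrant workers 31.0.)

-570.4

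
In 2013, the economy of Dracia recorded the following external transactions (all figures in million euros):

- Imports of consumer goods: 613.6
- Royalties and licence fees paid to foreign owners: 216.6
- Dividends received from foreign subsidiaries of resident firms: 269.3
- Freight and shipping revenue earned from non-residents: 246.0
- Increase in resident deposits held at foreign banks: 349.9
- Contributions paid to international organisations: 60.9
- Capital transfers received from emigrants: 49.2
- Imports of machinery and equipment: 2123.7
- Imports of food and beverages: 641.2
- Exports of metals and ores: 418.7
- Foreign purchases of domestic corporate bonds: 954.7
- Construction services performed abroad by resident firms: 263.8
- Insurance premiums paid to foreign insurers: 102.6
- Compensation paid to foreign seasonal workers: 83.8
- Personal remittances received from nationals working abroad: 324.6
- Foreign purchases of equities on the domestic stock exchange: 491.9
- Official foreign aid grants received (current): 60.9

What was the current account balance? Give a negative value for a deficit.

Goods: 418.7 - 2123.7 - 641.2 - 613.6 = -2959.8
Services: -102.6 + 263.8 + 246.0 - 216.6 = 190.6
Primary income: -83.8 + 269.3 = 185.5
Secondary income: 60.9 - 60.9 + 324.6 = 324.6
Current account = (-2959.8) + 190.6 + 185.5 + 324.6 = -2259.1
(Excluded from the current account — financial account: increase in resident deposits held at foreign banks 349.9, foreign purchases of domestic corporate bonds 954.7, foreign purchases of equities on the domestic stock exchange 491.9; capital account: capital transfers received from emigrants 49.2.)

-2259.1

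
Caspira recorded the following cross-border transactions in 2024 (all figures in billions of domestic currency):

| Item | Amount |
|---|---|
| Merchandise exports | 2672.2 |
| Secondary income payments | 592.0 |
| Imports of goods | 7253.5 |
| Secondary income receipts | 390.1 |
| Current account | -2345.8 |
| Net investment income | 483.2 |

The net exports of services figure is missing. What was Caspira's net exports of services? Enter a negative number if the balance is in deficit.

Current account = goods balance + services balance + net primary income + net secondary income
Sum of the known components = -4300.0
Net exports of services = CA - (known components) = -2345.8 - (-4300.0) = 1954.2

1954.2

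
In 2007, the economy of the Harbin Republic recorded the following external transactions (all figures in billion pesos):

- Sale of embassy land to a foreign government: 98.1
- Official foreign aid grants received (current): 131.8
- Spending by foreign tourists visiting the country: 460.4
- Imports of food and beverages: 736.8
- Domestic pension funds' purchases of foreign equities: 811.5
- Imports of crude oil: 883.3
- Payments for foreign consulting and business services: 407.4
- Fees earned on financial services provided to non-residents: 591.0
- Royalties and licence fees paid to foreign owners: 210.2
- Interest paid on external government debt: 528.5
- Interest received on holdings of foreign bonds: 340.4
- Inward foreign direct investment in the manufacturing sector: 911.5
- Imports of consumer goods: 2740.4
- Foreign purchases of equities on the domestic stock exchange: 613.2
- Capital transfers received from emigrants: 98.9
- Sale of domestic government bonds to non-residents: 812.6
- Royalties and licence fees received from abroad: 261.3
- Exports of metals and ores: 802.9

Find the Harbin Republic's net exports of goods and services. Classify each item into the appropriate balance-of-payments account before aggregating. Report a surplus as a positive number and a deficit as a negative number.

-2862.5

Goods: 802.9 - 736.8 - 883.3 - 2740.4 = -3557.6
Services: 460.4 - 407.4 + 591.0 - 210.2 + 261.3 = 695.1
Trade balance = -3557.6 + 695.1 = -2862.5
(Excluded from the trade balance — capital account: sale of embassy land to a foreign government 98.1, capital transfers received from emigrants 98.9; secondary income: official foreign aid grants received (current) 131.8; financial account: domestic pension funds' purchases of foreign equities 811.5, inward foreign direct investment in the manufacturing sector 911.5, foreign purchases of equities on the domestic stock exchange 613.2, sale of domestic government bonds to non-residents 812.6; primary income: interest paid on external government debt 528.5, interest received on holdings of foreign bonds 340.4.)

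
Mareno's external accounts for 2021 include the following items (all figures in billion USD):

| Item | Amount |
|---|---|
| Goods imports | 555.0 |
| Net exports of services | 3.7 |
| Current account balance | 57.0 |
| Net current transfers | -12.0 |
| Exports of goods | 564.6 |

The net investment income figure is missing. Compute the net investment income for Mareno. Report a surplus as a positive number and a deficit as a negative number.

55.7

Current account = goods balance + services balance + net primary income + net secondary income
Sum of the known components = 1.3
Net investment income = CA - (known components) = 57.0 - 1.3 = 55.7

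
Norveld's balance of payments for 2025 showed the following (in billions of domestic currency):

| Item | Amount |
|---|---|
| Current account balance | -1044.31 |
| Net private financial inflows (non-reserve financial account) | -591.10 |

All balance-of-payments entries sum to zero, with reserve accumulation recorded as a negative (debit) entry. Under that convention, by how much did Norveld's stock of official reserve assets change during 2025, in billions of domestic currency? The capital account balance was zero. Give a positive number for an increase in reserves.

-1635.41

Official reserve transactions balance = -((-1044.31) + (-591.10)) = 1635.41
An accumulation of reserves is recorded as a debit (negative entry), so the change in the stock of reserves is the negative of that balance.
Change in official reserves = -(1635.41) = -1635.41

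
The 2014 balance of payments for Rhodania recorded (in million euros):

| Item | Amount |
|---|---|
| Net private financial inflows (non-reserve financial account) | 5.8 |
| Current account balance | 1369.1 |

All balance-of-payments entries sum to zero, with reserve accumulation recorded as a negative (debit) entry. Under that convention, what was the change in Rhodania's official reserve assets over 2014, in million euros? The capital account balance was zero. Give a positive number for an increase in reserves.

1374.9

Official reserve transactions balance = -(1369.1 + 5.8) = -1374.9
An accumulation of reserves is recorded as a debit (negative entry), so the change in the stock of reserves is the negative of that balance.
Change in official reserves = -(-1374.9) = 1374.9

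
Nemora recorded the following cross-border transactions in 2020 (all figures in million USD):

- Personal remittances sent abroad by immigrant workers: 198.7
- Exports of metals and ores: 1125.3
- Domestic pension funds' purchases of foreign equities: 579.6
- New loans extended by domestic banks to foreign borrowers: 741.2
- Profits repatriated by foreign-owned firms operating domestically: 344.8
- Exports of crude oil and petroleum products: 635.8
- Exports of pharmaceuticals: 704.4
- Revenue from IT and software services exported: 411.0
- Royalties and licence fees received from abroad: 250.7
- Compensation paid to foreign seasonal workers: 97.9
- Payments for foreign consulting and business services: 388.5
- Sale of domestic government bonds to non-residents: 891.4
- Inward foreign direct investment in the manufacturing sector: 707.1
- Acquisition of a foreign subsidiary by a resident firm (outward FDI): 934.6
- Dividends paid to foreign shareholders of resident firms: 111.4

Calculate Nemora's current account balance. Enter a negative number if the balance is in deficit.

1985.9

Goods: 1125.3 + 704.4 + 635.8 = 2465.5
Services: -388.5 + 250.7 + 411.0 = 273.2
Primary income: -111.4 - 97.9 - 344.8 = -554.1
Secondary income: -198.7
Current account = 2465.5 + 273.2 + (-554.1) + (-198.7) = 1985.9
(Excluded from the current account — financial account: domestic pension funds' purchases of foreign equities 579.6, new loans extended by domestic banks to foreign borrowers 741.2, sale of domestic government bonds to non-residents 891.4, inward foreign direct investment in the manufacturing sector 707.1, acquisition of a foreign subsidiary by a resident firm (outward FDI) 934.6.)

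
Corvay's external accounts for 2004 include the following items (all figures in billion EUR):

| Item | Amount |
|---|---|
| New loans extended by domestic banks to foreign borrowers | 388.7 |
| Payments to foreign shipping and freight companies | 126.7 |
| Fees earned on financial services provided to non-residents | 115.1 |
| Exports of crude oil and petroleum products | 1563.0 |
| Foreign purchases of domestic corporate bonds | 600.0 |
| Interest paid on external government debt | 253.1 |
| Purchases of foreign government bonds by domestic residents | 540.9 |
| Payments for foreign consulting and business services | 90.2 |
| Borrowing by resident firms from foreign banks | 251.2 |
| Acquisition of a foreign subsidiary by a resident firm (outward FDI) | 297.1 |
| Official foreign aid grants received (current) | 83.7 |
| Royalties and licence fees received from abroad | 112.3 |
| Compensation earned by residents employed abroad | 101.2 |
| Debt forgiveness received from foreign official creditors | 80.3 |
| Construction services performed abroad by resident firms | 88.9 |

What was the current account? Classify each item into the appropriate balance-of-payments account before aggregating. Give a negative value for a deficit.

Goods: 1563.0
Services: -90.2 - 126.7 + 88.9 + 112.3 + 115.1 = 99.4
Primary income: 101.2 - 253.1 = -151.9
Secondary income: 83.7
Current account = 1563.0 + 99.4 + (-151.9) + 83.7 = 1594.2
(Excluded from the current account — financial account: new loans extended by domestic banks to foreign borrowers 388.7, foreign purchases of domestic corporate bonds 600.0, purchases of foreign government bonds by domestic residents 540.9, borrowing by resident firms from foreign banks 251.2, acquisition of a foreign subsidiary by a resident firm (outward FDI) 297.1; capital account: debt forgiveness received from foreign official creditors 80.3.)

1594.2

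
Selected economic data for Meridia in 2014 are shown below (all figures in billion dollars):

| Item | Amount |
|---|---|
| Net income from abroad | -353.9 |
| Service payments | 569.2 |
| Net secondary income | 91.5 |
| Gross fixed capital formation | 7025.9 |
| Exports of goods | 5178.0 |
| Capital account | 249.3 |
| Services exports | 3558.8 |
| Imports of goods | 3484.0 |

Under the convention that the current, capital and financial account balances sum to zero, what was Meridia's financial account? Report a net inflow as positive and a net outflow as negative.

-4670.5

Goods balance = 5178.0 - 3484.0 = 1694.0
Services balance = 3558.8 - 569.2 = 2989.6
Trade balance (goods + services) = 1694.0 + 2989.6 = 4683.6
Net primary income = -353.9
Net secondary income = 91.5
Current account = 4683.6 + (-353.9) + 91.5 = 4421.2
Financial account = -(4421.2 + 249.3) = -4670.5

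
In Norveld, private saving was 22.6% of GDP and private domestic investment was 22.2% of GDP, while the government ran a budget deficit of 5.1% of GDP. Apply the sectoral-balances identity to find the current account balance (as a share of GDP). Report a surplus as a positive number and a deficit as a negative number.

-4.7

By the sectoral-balances identity, CA = (S_private - I) + (T - G).
Private balance = 22.6 - 22.2 = 0.4
Government balance (T - G) = -5.1
CA = 0.4 + (-5.1) = -4.7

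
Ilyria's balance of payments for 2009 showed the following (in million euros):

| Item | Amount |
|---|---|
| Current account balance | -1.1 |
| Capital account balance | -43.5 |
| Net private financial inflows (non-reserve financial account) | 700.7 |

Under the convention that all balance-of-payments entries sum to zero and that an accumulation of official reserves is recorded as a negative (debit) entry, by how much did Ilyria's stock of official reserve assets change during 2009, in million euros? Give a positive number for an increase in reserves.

656.1

Official reserve transactions balance = -((-1.1) + (-43.5) + 700.7) = -656.1
An accumulation of reserves is recorded as a debit (negative entry), so the change in the stock of reserves is the negative of that balance.
Change in official reserves = -(-656.1) = 656.1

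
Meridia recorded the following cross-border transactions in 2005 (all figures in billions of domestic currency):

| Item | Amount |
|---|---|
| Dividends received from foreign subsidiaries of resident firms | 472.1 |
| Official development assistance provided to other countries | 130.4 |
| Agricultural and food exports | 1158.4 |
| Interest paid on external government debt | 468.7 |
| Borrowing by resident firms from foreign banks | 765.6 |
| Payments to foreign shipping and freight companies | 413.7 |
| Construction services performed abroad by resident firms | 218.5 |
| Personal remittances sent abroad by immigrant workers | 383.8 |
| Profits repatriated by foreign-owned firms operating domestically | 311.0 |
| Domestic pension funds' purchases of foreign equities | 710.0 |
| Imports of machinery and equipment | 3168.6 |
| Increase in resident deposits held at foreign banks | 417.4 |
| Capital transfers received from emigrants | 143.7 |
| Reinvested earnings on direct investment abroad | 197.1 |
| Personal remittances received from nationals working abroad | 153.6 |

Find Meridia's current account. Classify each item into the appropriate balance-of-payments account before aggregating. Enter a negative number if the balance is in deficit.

-2676.5

Goods: -3168.6 + 1158.4 = -2010.2
Services: 218.5 - 413.7 = -195.2
Primary income: -468.7 + 472.1 - 311.0 + 197.1 = -110.5
Secondary income: -383.8 + 153.6 - 130.4 = -360.6
Current account = (-2010.2) + (-195.2) + (-110.5) + (-360.6) = -2676.5
(Excluded from the current account — financial account: borrowing by resident firms from foreign banks 765.6, domestic pension funds' purchases of foreign equities 710.0, increase in resident deposits held at foreign banks 417.4; capital account: capital transfers received from emigrants 143.7.)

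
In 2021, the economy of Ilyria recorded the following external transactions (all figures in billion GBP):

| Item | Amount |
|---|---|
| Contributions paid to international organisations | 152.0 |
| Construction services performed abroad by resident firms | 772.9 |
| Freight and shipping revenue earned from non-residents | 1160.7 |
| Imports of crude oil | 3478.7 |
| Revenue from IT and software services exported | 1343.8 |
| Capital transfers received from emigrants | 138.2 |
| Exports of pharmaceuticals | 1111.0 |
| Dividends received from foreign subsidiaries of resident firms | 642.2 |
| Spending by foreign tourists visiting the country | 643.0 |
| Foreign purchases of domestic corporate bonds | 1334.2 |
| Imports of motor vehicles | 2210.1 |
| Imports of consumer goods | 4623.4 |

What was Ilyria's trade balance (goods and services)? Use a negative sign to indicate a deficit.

-5280.8

Goods: -3478.7 - 4623.4 + 1111.0 - 2210.1 = -9201.2
Services: 1160.7 + 1343.8 + 772.9 + 643.0 = 3920.4
Trade balance = -9201.2 + 3920.4 = -5280.8
(Excluded from the trade balance — secondary income: contributions paid to international organisations 152.0; capital account: capital transfers received from emigrants 138.2; primary income: dividends received from foreign subsidiaries of resident firms 642.2; financial account: foreign purchases of domestic corporate bonds 1334.2.)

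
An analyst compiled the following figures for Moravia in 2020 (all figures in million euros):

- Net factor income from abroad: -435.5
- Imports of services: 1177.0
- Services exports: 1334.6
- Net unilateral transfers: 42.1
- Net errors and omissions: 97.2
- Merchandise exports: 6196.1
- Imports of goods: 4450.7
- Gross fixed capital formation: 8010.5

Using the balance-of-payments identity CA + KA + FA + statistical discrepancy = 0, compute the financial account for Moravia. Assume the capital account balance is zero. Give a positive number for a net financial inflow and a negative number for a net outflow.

Goods balance = 6196.1 - 4450.7 = 1745.4
Services balance = 1334.6 - 1177.0 = 157.6
Trade balance (goods + services) = 1745.4 + 157.6 = 1903.0
Net primary income = -435.5
Net secondary income = 42.1
Current account = 1903.0 + (-435.5) + 42.1 = 1509.6
Financial account = -(1509.6 + 97.2) = -1606.8

-1606.8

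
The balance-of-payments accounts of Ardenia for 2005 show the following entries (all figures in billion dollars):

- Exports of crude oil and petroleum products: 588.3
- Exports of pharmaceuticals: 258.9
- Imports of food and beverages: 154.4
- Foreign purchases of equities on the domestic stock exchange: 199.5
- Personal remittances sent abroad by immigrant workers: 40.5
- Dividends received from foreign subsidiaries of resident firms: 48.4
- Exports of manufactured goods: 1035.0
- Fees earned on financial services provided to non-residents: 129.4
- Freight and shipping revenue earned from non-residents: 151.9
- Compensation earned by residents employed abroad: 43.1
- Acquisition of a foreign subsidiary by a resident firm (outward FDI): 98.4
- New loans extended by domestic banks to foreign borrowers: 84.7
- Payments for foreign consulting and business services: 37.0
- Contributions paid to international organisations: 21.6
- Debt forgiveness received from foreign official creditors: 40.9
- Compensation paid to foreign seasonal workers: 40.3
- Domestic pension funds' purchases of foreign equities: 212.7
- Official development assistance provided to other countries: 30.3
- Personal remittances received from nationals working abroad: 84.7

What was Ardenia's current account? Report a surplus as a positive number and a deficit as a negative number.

Goods: 1035.0 + 258.9 - 154.4 + 588.3 = 1727.8
Services: -37.0 + 129.4 + 151.9 = 244.3
Primary income: 48.4 + 43.1 - 40.3 = 51.2
Secondary income: -30.3 + 84.7 - 21.6 - 40.5 = -7.7
Current account = 1727.8 + 244.3 + 51.2 + (-7.7) = 2015.6
(Excluded from the current account — financial account: foreign purchases of equities on the domestic stock exchange 199.5, acquisition of a foreign subsidiary by a resident firm (outward FDI) 98.4, new loans extended by domestic banks to foreign borrowers 84.7, domestic pension funds' purchases of foreign equities 212.7; capital account: debt forgiveness received from foreign official creditors 40.9.)

2015.6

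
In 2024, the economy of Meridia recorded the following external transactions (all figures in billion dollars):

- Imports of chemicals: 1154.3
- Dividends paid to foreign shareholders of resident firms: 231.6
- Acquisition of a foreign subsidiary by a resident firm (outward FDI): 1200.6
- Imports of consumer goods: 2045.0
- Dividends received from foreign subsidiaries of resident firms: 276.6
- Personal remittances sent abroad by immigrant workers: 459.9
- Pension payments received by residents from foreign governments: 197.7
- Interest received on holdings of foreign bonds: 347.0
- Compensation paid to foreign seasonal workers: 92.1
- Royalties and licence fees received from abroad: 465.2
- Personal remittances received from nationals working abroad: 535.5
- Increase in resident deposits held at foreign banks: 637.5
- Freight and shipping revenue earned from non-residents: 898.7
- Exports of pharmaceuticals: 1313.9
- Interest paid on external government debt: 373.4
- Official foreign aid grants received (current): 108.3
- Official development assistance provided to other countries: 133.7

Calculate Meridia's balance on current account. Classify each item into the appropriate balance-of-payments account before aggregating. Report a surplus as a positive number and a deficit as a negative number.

Goods: -1154.3 + 1313.9 - 2045.0 = -1885.4
Services: 465.2 + 898.7 = 1363.9
Primary income: -373.4 + 347.0 - 231.6 + 276.6 - 92.1 = -73.5
Secondary income: 197.7 - 459.9 - 133.7 + 108.3 + 535.5 = 247.9
Current account = (-1885.4) + 1363.9 + (-73.5) + 247.9 = -347.1
(Excluded from the current account — financial account: acquisition of a foreign subsidiary by a resident firm (outward FDI) 1200.6, increase in resident deposits held at foreign banks 637.5.)

-347.1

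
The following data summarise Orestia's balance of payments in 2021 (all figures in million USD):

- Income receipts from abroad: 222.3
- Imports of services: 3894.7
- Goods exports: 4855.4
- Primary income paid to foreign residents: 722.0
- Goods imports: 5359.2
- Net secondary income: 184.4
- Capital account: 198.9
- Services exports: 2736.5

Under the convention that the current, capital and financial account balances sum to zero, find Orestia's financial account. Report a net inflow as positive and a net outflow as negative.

1778.4

Goods balance = 4855.4 - 5359.2 = -503.8
Services balance = 2736.5 - 3894.7 = -1158.2
Trade balance (goods + services) = -503.8 + (-1158.2) = -1662.0
Net primary income = 222.3 - 722.0 = -499.7
Net secondary income = 184.4
Current account = -1662.0 + (-499.7) + 184.4 = -1977.3
Financial account = -(-1977.3 + 198.9) = 1778.4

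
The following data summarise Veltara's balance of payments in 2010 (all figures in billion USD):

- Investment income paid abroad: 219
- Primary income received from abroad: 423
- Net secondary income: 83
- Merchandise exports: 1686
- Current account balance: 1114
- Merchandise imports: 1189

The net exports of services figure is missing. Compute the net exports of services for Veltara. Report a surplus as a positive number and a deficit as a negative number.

Current account = goods balance + services balance + net primary income + net secondary income
Sum of the known components = 784
Net exports of services = CA - (known components) = 1114 - 784 = 330

330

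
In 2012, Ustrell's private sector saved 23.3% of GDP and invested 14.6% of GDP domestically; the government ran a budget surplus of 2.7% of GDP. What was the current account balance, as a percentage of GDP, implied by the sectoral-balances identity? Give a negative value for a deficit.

By the sectoral-balances identity, CA = (S_private - I) + (T - G).
Private balance = 23.3 - 14.6 = 8.7
Government balance (T - G) = 2.7
CA = 8.7 + 2.7 = 11.4

11.4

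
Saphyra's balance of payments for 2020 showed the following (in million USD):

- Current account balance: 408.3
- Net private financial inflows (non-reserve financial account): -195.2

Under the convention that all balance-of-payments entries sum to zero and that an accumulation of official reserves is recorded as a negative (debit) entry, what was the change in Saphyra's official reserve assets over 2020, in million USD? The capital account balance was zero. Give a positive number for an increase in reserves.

213.1

Official reserve transactions balance = -(408.3 + (-195.2)) = -213.1
An accumulation of reserves is recorded as a debit (negative entry), so the change in the stock of reserves is the negative of that balance.
Change in official reserves = -(-213.1) = 213.1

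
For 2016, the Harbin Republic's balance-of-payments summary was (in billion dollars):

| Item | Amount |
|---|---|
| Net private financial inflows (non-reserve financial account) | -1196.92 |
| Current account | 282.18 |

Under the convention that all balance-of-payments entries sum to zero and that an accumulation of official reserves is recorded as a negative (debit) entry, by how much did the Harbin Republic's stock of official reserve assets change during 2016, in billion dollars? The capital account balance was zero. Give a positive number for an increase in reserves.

Official reserve transactions balance = -(282.18 + (-1196.92)) = 914.74
An accumulation of reserves is recorded as a debit (negative entry), so the change in the stock of reserves is the negative of that balance.
Change in official reserves = -(914.74) = -914.74

-914.74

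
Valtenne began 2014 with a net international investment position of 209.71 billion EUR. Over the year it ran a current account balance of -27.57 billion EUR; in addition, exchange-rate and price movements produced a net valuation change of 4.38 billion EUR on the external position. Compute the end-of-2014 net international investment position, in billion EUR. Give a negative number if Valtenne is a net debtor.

Change in NIIP = current account + net valuation change = -27.57 + 4.38 = -23.19
End-of-year NIIP = 209.71 + (-23.19) = 186.52

186.52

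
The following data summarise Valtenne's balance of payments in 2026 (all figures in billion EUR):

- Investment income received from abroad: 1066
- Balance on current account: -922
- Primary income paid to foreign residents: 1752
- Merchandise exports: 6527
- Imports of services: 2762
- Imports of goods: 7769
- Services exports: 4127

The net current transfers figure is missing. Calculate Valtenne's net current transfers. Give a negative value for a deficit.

Current account = goods balance + services balance + net primary income + net secondary income
Sum of the known components = -563
Net current transfers = CA - (known components) = -922 - (-563) = -359

-359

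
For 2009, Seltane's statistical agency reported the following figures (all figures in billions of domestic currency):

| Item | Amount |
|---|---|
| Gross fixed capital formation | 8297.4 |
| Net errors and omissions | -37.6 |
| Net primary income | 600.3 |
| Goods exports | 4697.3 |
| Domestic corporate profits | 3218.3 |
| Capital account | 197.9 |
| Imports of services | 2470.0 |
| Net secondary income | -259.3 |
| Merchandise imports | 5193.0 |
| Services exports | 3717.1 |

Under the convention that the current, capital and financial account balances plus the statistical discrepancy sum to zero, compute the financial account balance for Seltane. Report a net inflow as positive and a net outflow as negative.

-1252.7

Goods balance = 4697.3 - 5193.0 = -495.7
Services balance = 3717.1 - 2470.0 = 1247.1
Trade balance (goods + services) = -495.7 + 1247.1 = 751.4
Net primary income = 600.3
Net secondary income = -259.3
Current account = 751.4 + 600.3 + (-259.3) = 1092.4
Financial account = -(1092.4 + 197.9 + (-37.6)) = -1252.7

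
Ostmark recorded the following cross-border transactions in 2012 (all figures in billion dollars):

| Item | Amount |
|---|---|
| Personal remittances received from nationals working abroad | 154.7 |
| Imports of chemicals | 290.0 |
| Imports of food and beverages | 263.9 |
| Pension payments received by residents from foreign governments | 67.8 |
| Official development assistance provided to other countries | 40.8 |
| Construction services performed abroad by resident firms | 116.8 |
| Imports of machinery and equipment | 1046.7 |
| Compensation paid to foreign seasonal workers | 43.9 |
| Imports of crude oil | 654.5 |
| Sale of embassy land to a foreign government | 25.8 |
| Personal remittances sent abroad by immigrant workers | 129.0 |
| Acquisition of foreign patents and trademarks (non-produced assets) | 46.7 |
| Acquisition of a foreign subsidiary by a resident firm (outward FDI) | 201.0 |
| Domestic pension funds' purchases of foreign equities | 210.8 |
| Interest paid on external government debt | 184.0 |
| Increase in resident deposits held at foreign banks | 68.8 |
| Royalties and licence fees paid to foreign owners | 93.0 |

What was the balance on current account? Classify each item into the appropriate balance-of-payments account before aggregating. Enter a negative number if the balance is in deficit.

-2406.5

Goods: -1046.7 - 290.0 - 654.5 - 263.9 = -2255.1
Services: -93.0 + 116.8 = 23.8
Primary income: -43.9 - 184.0 = -227.9
Secondary income: -40.8 + 67.8 + 154.7 - 129.0 = 52.7
Current account = (-2255.1) + 23.8 + (-227.9) + 52.7 = -2406.5
(Excluded from the current account — capital account: sale of embassy land to a foreign government 25.8, acquisition of foreign patents and trademarks (non-produced assets) 46.7; financial account: acquisition of a foreign subsidiary by a resident firm (outward FDI) 201.0, domestic pension funds' purchases of foreign equities 210.8, increase in resident deposits held at foreign banks 68.8.)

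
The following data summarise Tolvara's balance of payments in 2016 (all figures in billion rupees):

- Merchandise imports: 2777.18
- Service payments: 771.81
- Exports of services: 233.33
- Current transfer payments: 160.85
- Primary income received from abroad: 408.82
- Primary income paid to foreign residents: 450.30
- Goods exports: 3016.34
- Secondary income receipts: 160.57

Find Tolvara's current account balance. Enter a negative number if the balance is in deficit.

-341.08

Goods balance = 3016.34 - 2777.18 = 239.16
Services balance = 233.33 - 771.81 = -538.48
Trade balance (goods + services) = 239.16 + (-538.48) = -299.32
Net primary income = 408.82 - 450.30 = -41.48
Net secondary income = 160.57 - 160.85 = -0.28
Current account = -299.32 + (-41.48) + (-0.28) = -341.08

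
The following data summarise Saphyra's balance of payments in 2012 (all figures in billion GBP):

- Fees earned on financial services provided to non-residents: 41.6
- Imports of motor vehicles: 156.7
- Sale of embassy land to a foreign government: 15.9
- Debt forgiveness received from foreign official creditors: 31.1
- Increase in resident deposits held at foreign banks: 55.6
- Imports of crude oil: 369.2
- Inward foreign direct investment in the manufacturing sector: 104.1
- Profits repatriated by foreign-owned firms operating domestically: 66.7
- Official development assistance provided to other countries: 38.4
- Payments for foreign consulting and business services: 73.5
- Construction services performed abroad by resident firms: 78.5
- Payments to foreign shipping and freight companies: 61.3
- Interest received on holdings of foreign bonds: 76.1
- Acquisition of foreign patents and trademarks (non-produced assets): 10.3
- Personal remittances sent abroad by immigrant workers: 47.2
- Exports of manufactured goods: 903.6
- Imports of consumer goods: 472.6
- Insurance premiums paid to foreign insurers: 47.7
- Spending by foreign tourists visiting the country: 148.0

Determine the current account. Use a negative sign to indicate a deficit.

Goods: 903.6 - 472.6 - 156.7 - 369.2 = -94.9
Services: 78.5 - 47.7 - 73.5 - 61.3 + 41.6 + 148.0 = 85.6
Primary income: 76.1 - 66.7 = 9.4
Secondary income: -47.2 - 38.4 = -85.6
Current account = (-94.9) + 85.6 + 9.4 + (-85.6) = -85.5
(Excluded from the current account — capital account: sale of embassy land to a foreign government 15.9, debt forgiveness received from foreign official creditors 31.1, acquisition of foreign patents and trademarks (non-produced assets) 10.3; financial account: increase in resident deposits held at foreign banks 55.6, inward foreign direct investment in the manufacturing sector 104.1.)

-85.5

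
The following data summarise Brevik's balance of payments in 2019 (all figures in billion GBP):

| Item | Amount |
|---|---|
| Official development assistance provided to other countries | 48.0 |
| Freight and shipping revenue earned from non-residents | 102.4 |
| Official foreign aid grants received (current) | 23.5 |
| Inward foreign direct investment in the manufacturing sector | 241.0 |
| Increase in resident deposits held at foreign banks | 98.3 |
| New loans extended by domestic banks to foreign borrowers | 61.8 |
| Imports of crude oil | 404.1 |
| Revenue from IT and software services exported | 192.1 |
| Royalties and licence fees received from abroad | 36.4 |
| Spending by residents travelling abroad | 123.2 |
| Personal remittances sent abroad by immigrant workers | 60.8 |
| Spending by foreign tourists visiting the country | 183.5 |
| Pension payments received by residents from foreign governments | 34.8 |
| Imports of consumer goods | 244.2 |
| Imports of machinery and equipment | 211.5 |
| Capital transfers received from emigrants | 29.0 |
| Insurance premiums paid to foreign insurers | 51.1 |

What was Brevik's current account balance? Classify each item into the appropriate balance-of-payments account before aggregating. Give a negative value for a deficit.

-570.2

Goods: -404.1 - 244.2 - 211.5 = -859.8
Services: -123.2 + 183.5 - 51.1 + 192.1 + 102.4 + 36.4 = 340.1
Secondary income: -60.8 + 23.5 + 34.8 - 48.0 = -50.5
Current account = (-859.8) + 340.1 + (-50.5) = -570.2
(Excluded from the current account — financial account: inward foreign direct investment in the manufacturing sector 241.0, increase in resident deposits held at foreign banks 98.3, new loans extended by domestic banks to foreign borrowers 61.8; capital account: capital transfers received from emigrants 29.0.)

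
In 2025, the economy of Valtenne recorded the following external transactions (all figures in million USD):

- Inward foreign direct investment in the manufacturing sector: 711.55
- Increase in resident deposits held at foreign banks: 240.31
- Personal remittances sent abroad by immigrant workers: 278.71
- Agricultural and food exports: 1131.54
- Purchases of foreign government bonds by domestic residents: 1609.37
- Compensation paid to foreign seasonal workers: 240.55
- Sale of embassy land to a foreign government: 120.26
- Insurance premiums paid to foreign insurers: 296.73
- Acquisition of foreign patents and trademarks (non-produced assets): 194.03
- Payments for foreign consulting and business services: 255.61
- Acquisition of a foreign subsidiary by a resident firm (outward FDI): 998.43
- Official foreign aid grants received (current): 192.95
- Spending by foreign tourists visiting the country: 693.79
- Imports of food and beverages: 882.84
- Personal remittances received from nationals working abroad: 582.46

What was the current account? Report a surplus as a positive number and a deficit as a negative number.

646.30

Goods: 1131.54 - 882.84 = 248.70
Services: -296.73 + 693.79 - 255.61 = 141.45
Primary income: -240.55
Secondary income: 192.95 + 582.46 - 278.71 = 496.70
Current account = 248.70 + 141.45 + (-240.55) + 496.70 = 646.30
(Excluded from the current account — financial account: inward foreign direct investment in the manufacturing sector 711.55, increase in resident deposits held at foreign banks 240.31, purchases of foreign government bonds by domestic residents 1609.37, acquisition of a foreign subsidiary by a resident firm (outward FDI) 998.43; capital account: sale of embassy land to a foreign government 120.26, acquisition of foreign patents and trademarks (non-produced assets) 194.03.)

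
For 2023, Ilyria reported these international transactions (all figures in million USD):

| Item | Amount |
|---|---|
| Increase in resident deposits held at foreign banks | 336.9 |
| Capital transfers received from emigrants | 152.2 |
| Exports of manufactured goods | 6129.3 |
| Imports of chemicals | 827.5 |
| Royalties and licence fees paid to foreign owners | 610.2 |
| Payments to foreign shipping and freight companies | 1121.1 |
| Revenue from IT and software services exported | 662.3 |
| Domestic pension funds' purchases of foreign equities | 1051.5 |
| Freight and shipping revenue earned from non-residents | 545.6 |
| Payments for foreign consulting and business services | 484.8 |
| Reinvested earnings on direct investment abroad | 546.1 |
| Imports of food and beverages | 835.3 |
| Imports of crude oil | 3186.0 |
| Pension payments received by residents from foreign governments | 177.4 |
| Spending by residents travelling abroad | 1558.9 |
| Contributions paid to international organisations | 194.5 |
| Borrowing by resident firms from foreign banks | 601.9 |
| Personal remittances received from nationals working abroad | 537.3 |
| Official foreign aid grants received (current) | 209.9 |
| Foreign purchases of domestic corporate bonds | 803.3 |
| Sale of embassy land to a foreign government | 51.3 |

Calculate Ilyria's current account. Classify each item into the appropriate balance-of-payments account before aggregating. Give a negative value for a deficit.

Goods: -835.3 - 827.5 + 6129.3 - 3186.0 = 1280.5
Services: -610.2 - 484.8 - 1121.1 - 1558.9 + 662.3 + 545.6 = -2567.1
Primary income: 546.1
Secondary income: 537.3 + 209.9 + 177.4 - 194.5 = 730.1
Current account = 1280.5 + (-2567.1) + 546.1 + 730.1 = -10.4
(Excluded from the current account — financial account: increase in resident deposits held at foreign banks 336.9, domestic pension funds' purchases of foreign equities 1051.5, borrowing by resident firms from foreign banks 601.9, foreign purchases of domestic corporate bonds 803.3; capital account: capital transfers received from emigrants 152.2, sale of embassy land to a foreign government 51.3.)

-10.4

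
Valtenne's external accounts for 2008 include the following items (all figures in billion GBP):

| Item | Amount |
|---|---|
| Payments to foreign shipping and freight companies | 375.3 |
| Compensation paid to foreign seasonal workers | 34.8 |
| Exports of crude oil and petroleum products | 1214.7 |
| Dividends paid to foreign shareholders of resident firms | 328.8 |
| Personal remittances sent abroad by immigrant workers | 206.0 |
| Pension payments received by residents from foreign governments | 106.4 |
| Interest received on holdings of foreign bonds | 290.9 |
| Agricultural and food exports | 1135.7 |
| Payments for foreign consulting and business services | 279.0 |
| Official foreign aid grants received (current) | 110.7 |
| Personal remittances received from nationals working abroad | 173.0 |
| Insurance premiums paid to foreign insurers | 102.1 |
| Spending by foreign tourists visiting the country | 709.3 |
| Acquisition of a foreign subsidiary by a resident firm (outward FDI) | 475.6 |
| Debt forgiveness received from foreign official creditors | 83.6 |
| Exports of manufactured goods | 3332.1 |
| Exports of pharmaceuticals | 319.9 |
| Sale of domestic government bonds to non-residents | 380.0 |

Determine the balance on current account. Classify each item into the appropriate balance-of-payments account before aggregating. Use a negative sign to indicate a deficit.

6066.7

Goods: 1135.7 + 1214.7 + 319.9 + 3332.1 = 6002.4
Services: -102.1 - 279.0 + 709.3 - 375.3 = -47.1
Primary income: -34.8 - 328.8 + 290.9 = -72.7
Secondary income: 106.4 + 173.0 + 110.7 - 206.0 = 184.1
Current account = 6002.4 + (-47.1) + (-72.7) + 184.1 = 6066.7
(Excluded from the current account — financial account: acquisition of a foreign subsidiary by a resident firm (outward FDI) 475.6, sale of domestic government bonds to non-residents 380.0; capital account: debt forgiveness received from foreign official creditors 83.6.)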